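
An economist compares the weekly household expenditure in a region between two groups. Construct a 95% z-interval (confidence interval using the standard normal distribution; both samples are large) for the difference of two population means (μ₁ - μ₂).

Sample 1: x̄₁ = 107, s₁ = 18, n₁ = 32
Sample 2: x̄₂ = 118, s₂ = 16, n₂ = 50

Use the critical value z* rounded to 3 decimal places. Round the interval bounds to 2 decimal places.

Both samples are large (n₁ = 32 ≥ 30, n₂ = 50 ≥ 30), so a z-interval for the difference of means applies.

Point estimate: x̄₁ - x̄₂ = 107 - 118 = -11

Standard error: SE = √(s₁²/n₁ + s₂²/n₂)
= √(18²/32 + 16²/50)
= √(10.125000 + 5.120000)
= 3.904485

For 95% confidence, z* = 1.96 (from standard normal table)
Margin of error: E = z* × SE = 1.96 × 3.904485 = 7.6528

Z-interval: (x̄₁ - x̄₂) ± E = -11 ± 7.6528 = (-18.6528, -3.3472)

Rounded to 2 decimal places:

(-18.65, -3.35)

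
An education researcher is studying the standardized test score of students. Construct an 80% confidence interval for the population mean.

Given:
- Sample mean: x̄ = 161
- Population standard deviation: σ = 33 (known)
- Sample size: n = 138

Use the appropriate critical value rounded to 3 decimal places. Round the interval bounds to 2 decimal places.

The population standard deviation σ is known, so use a z-interval (standard normal critical value).

For 80% confidence, z* = 1.282 (from standard normal table)

Standard error: SE = σ/√n = 33/√138 = 2.809147

Margin of error: E = z* × SE = 1.282 × 2.809147 = 3.6013

Z-interval: x̄ ± E = 161 ± 3.6013 = (157.3987, 164.6013)

Rounded to 2 decimal places:

(157.40, 164.60)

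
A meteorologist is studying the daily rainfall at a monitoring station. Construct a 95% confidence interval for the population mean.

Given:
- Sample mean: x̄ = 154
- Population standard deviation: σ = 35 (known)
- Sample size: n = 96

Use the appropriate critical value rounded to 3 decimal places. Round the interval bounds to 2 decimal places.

The population standard deviation σ is known, so use a z-interval (standard normal critical value).

For 95% confidence, z* = 1.96 (from standard normal table)

Standard error: SE = σ/√n = 35/√96 = 3.572173

Margin of error: E = z* × SE = 1.96 × 3.572173 = 7.0015

Z-interval: x̄ ± E = 154 ± 7.0015 = (146.9985, 161.0015)

Rounded to 2 decimal places:

(147.00, 161.00)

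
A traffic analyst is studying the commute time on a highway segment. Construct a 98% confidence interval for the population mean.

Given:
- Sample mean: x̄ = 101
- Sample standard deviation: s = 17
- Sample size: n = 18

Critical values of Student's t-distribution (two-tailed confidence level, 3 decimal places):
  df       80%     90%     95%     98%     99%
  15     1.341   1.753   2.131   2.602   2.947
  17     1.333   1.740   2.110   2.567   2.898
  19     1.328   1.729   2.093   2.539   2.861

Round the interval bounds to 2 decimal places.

The population standard deviation σ is unknown (only the sample standard deviation s is given), so use a t-interval with df = n - 1 = 18 - 1 = 17.

For 98% confidence with df = 17, t* = 2.567 (from t-table)

Standard error: SE = s/√n = 17/√18 = 4.006938

Margin of error: E = t* × SE = 2.567 × 4.006938 = 10.2858

T-interval: x̄ ± E = 101 ± 10.2858 = (90.7142, 111.2858)

Rounded to 2 decimal places:

(90.71, 111.29)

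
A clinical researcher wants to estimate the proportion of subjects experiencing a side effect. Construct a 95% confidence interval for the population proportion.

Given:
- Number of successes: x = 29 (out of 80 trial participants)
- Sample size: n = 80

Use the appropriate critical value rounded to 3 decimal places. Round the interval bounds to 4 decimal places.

Sample proportion: p̂ = 29/80 = 0.362500

Check conditions for normal approximation:
  np̂ = 29 ≥ 10 ✓
  n(1-p̂) = 51 ≥ 10 ✓

The sample is large enough, so use a z-interval (normal approximation) for the proportion.

For 95% confidence, z* = 1.96 (from standard normal table)

Standard error: SE = √(p̂(1-p̂)/n) = √(0.362500×0.637500/80) = 0.05374637

Margin of error: E = z* × SE = 1.96 × 0.05374637 = 0.105343

Z-interval: p̂ ± E = 0.362500 ± 0.105343 = (0.257157, 0.467843)

Rounded to 4 decimal places:

(0.2572, 0.4678)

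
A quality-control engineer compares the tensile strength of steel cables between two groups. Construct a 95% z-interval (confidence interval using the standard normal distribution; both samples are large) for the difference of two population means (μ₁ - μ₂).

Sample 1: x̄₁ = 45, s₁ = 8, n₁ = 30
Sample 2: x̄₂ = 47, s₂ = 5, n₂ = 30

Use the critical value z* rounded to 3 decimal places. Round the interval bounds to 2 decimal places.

Both samples are large (n₁ = 30 ≥ 30, n₂ = 30 ≥ 30), so a z-interval for the difference of means applies.

Point estimate: x̄₁ - x̄₂ = 45 - 47 = -2

Standard error: SE = √(s₁²/n₁ + s₂²/n₂)
= √(8²/30 + 5²/30)
= √(2.133333 + 0.833333)
= 1.722401

For 95% confidence, z* = 1.96 (from standard normal table)
Margin of error: E = z* × SE = 1.96 × 1.722401 = 3.3759

Z-interval: (x̄₁ - x̄₂) ± E = -2 ± 3.3759 = (-5.3759, 1.3759)

Rounded to 2 decimal places:

(-5.38, 1.38)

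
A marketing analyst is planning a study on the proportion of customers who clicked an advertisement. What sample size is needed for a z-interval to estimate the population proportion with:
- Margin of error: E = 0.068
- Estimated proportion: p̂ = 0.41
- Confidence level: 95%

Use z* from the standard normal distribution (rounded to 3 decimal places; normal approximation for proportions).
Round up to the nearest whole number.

Using z* for proportion z-interval (normal approximation).

For 95% confidence, z* = 1.96 (from standard normal table)

Sample size formula for proportion z-interval: n = z*²p̂(1-p̂)/E²

n = 1.96² × 0.41 × 0.59 / 0.068²
  = 3.8416 × 0.2419 / 0.004624
  = 200.9695

Round up to the nearest whole number: n = 201

201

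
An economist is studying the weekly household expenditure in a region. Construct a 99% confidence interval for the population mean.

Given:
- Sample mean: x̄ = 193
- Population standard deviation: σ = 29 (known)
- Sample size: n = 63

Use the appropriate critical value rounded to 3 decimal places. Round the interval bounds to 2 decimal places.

The population standard deviation σ is known, so use a z-interval (standard normal critical value).

For 99% confidence, z* = 2.576 (from standard normal table)

Standard error: SE = σ/√n = 29/√63 = 3.653657

Margin of error: E = z* × SE = 2.576 × 3.653657 = 9.4118

Z-interval: x̄ ± E = 193 ± 9.4118 = (183.5882, 202.4118)

Rounded to 2 decimal places:

(183.59, 202.41)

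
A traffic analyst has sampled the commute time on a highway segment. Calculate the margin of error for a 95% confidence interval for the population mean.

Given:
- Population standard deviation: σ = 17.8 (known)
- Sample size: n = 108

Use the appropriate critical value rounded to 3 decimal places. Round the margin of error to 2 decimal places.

The population standard deviation σ is known, so use the z-interval margin of error formula.

For 95% confidence, z* = 1.96 (from standard normal table)

Margin of error formula for z-interval: E = z* × σ/√n

E = 1.96 × 17.8/√108
  = 1.96 × 1.712806
  = 3.3571

Rounded to 2 decimal places:

3.36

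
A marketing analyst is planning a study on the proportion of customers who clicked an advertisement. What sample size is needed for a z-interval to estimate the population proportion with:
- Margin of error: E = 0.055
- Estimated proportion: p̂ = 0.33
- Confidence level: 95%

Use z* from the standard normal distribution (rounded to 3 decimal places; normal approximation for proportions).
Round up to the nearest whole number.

Using z* for proportion z-interval (normal approximation).

For 95% confidence, z* = 1.96 (from standard normal table)

Sample size formula for proportion z-interval: n = z*²p̂(1-p̂)/E²

n = 1.96² × 0.33 × 0.67 / 0.055²
  = 3.8416 × 0.2211 / 0.003025
  = 280.7860

Round up to the nearest whole number: n = 281

281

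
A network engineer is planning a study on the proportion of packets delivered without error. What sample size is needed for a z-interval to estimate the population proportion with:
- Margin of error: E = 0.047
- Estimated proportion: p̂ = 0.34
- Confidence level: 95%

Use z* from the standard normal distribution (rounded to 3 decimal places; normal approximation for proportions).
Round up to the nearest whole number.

Using z* for proportion z-interval (normal approximation).

For 95% confidence, z* = 1.96 (from standard normal table)

Sample size formula for proportion z-interval: n = z*²p̂(1-p̂)/E²

n = 1.96² × 0.34 × 0.66 / 0.047²
  = 3.8416 × 0.2244 / 0.002209
  = 390.2467

Round up to the nearest whole number: n = 391

391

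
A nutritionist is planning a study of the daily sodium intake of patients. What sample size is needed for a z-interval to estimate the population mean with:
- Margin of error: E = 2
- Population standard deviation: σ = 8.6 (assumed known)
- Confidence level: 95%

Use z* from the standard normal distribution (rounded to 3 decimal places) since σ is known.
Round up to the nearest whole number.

Using z* since population σ is known (z-interval formula).

For 95% confidence, z* = 1.96 (from standard normal table)

Sample size formula for z-interval: n = (z*σ/E)²

n = (1.96 × 8.6 / 2)²
  = (8.428000)²
  = 71.0312

Round up to the nearest whole number: n = 72

72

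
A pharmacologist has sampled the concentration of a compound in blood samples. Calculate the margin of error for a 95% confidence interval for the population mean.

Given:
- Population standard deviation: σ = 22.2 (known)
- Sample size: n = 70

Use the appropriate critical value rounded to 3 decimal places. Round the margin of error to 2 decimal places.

The population standard deviation σ is known, so use the z-interval margin of error formula.

For 95% confidence, z* = 1.96 (from standard normal table)

Margin of error formula for z-interval: E = z* × σ/√n

E = 1.96 × 22.2/√70
  = 1.96 × 2.653408
  = 5.2007

Rounded to 2 decimal places:

5.20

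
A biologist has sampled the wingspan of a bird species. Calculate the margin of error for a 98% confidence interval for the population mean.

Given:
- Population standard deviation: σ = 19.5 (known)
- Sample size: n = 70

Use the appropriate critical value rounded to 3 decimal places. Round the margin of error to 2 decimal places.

The population standard deviation σ is known, so use the z-interval margin of error formula.

For 98% confidence, z* = 2.326 (from standard normal table)

Margin of error formula for z-interval: E = z* × σ/√n

E = 2.326 × 19.5/√70
  = 2.326 × 2.330696
  = 5.4212

Rounded to 2 decimal places:

5.42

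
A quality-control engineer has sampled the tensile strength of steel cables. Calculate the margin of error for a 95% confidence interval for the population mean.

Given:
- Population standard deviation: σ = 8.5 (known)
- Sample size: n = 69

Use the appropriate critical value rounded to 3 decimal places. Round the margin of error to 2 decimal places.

The population standard deviation σ is known, so use the z-interval margin of error formula.

For 95% confidence, z* = 1.96 (from standard normal table)

Margin of error formula for z-interval: E = z* × σ/√n

E = 1.96 × 8.5/√69
  = 1.96 × 1.023280
  = 2.0056

Rounded to 2 decimal places:

2.01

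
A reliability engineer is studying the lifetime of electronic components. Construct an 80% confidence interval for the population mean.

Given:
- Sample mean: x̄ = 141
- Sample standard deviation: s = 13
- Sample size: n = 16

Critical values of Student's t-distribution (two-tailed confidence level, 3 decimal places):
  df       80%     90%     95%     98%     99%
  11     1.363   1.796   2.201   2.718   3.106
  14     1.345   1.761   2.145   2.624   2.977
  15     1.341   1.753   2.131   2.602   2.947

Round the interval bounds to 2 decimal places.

The population standard deviation σ is unknown (only the sample standard deviation s is given), so use a t-interval with df = n - 1 = 16 - 1 = 15.

For 80% confidence with df = 15, t* = 1.341 (from t-table)

Standard error: SE = s/√n = 13/√16 = 3.250000

Margin of error: E = t* × SE = 1.341 × 3.250000 = 4.3582

T-interval: x̄ ± E = 141 ± 4.3582 = (136.6418, 145.3582)

Rounded to 2 decimal places:

(136.64, 145.36)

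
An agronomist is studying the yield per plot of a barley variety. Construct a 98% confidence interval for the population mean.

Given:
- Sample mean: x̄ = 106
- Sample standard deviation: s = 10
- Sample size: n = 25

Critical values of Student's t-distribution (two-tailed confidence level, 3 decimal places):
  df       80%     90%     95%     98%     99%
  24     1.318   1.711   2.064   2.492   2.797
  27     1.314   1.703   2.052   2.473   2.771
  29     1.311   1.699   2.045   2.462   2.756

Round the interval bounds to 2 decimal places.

The population standard deviation σ is unknown (only the sample standard deviation s is given), so use a t-interval with df = n - 1 = 25 - 1 = 24.

For 98% confidence with df = 24, t* = 2.492 (from t-table)

Standard error: SE = s/√n = 10/√25 = 2.000000

Margin of error: E = t* × SE = 2.492 × 2.000000 = 4.9840

T-interval: x̄ ± E = 106 ± 4.9840 = (101.0160, 110.9840)

Rounded to 2 decimal places:

(101.02, 110.98)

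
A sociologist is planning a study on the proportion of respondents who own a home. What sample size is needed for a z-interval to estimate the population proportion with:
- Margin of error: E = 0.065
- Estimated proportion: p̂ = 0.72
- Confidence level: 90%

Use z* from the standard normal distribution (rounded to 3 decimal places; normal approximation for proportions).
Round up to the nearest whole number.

Using z* for proportion z-interval (normal approximation).

For 90% confidence, z* = 1.645 (from standard normal table)

Sample size formula for proportion z-interval: n = z*²p̂(1-p̂)/E²

n = 1.645² × 0.72 × 0.28 / 0.065²
  = 2.706025 × 0.2016 / 0.004225
  = 129.1206

Round up to the nearest whole number: n = 130

130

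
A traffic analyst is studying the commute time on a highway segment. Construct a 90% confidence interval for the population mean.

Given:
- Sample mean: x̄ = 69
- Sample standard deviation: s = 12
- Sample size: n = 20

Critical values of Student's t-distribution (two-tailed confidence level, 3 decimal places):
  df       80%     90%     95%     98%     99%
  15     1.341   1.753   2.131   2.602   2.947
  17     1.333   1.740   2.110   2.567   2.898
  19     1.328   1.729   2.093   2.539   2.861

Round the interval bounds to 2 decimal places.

The population standard deviation σ is unknown (only the sample standard deviation s is given), so use a t-interval with df = n - 1 = 20 - 1 = 19.

For 90% confidence with df = 19, t* = 1.729 (from t-table)

Standard error: SE = s/√n = 12/√20 = 2.683282

Margin of error: E = t* × SE = 1.729 × 2.683282 = 4.6394

T-interval: x̄ ± E = 69 ± 4.6394 = (64.3606, 73.6394)

Rounded to 2 decimal places:

(64.36, 73.64)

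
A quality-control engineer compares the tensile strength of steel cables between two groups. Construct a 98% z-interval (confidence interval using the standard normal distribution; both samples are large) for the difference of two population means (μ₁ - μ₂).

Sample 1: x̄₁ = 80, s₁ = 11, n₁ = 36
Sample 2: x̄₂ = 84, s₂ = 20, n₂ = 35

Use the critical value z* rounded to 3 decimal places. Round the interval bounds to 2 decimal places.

Both samples are large (n₁ = 36 ≥ 30, n₂ = 35 ≥ 30), so a z-interval for the difference of means applies.

Point estimate: x̄₁ - x̄₂ = 80 - 84 = -4

Standard error: SE = √(s₁²/n₁ + s₂²/n₂)
= √(11²/36 + 20²/35)
= √(3.361111 + 11.428571)
= 3.845736

For 98% confidence, z* = 2.326 (from standard normal table)
Margin of error: E = z* × SE = 2.326 × 3.845736 = 8.9452

Z-interval: (x̄₁ - x̄₂) ± E = -4 ± 8.9452 = (-12.9452, 4.9452)

Rounded to 2 decimal places:

(-12.95, 4.95)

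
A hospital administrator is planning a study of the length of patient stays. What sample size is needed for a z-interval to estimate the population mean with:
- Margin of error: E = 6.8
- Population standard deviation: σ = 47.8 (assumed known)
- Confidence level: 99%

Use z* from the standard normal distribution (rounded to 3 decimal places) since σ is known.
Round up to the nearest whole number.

Using z* since population σ is known (z-interval formula).

For 99% confidence, z* = 2.576 (from standard normal table)

Sample size formula for z-interval: n = (z*σ/E)²

n = (2.576 × 47.8 / 6.8)²
  = (18.107765)²
  = 327.8911

Round up to the nearest whole number: n = 328

328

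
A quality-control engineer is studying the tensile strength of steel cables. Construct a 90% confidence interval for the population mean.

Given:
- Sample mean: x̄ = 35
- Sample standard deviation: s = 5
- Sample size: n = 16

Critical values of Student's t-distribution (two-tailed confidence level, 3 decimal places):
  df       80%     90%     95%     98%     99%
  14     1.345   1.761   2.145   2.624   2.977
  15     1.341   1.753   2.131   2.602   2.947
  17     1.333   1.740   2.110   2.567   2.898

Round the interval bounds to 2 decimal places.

The population standard deviation σ is unknown (only the sample standard deviation s is given), so use a t-interval with df = n - 1 = 16 - 1 = 15.

For 90% confidence with df = 15, t* = 1.753 (from t-table)

Standard error: SE = s/√n = 5/√16 = 1.250000

Margin of error: E = t* × SE = 1.753 × 1.250000 = 2.1912

T-interval: x̄ ± E = 35 ± 2.1912 = (32.8088, 37.1912)

Rounded to 2 decimal places:

(32.81, 37.19)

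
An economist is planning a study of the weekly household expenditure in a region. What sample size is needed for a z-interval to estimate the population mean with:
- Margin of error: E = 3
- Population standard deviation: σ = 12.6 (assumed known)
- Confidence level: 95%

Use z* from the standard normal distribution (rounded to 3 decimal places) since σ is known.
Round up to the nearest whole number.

Using z* since population σ is known (z-interval formula).

For 95% confidence, z* = 1.96 (from standard normal table)

Sample size formula for z-interval: n = (z*σ/E)²

n = (1.96 × 12.6 / 3)²
  = (8.232000)²
  = 67.7658

Round up to the nearest whole number: n = 68

68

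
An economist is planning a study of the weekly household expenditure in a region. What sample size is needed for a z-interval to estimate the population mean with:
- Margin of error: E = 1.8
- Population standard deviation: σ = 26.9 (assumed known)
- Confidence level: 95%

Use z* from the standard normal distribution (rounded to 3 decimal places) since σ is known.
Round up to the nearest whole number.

Using z* since population σ is known (z-interval formula).

For 95% confidence, z* = 1.96 (from standard normal table)

Sample size formula for z-interval: n = (z*σ/E)²

n = (1.96 × 26.9 / 1.8)²
  = (29.291111)²
  = 857.9692

Round up to the nearest whole number: n = 858

858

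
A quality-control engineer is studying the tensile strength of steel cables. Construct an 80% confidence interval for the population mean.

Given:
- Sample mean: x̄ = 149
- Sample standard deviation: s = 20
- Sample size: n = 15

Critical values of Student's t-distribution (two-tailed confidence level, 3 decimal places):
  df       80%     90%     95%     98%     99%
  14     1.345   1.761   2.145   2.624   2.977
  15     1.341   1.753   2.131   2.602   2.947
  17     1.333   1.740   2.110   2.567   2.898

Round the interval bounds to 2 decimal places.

The population standard deviation σ is unknown (only the sample standard deviation s is given), so use a t-interval with df = n - 1 = 15 - 1 = 14.

For 80% confidence with df = 14, t* = 1.345 (from t-table)

Standard error: SE = s/√n = 20/√15 = 5.163978

Margin of error: E = t* × SE = 1.345 × 5.163978 = 6.9456

T-interval: x̄ ± E = 149 ± 6.9456 = (142.0544, 155.9456)

Rounded to 2 decimal places:

(142.05, 155.95)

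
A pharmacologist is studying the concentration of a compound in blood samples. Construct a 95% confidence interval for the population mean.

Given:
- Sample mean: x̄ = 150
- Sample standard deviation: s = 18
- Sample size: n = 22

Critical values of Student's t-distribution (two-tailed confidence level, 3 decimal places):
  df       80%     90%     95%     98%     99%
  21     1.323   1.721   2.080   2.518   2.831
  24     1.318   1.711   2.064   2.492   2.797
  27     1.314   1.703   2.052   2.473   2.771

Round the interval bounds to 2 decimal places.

The population standard deviation σ is unknown (only the sample standard deviation s is given), so use a t-interval with df = n - 1 = 22 - 1 = 21.

For 95% confidence with df = 21, t* = 2.080 (from t-table)

Standard error: SE = s/√n = 18/√22 = 3.837613

Margin of error: E = t* × SE = 2.080 × 3.837613 = 7.9822

T-interval: x̄ ± E = 150 ± 7.9822 = (142.0178, 157.9822)

Rounded to 2 decimal places:

(142.02, 157.98)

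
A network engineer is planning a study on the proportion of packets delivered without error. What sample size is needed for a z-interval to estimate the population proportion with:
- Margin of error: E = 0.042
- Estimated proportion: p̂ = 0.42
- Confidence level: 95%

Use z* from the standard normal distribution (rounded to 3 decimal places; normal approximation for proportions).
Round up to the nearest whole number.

Using z* for proportion z-interval (normal approximation).

For 95% confidence, z* = 1.96 (from standard normal table)

Sample size formula for proportion z-interval: n = z*²p̂(1-p̂)/E²

n = 1.96² × 0.42 × 0.58 / 0.042²
  = 3.8416 × 0.2436 / 0.001764
  = 530.5067

Round up to the nearest whole number: n = 531

531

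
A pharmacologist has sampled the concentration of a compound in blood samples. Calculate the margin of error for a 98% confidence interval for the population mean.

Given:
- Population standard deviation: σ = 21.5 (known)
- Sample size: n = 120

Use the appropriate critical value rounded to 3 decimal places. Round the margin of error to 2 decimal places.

The population standard deviation σ is known, so use the z-interval margin of error formula.

For 98% confidence, z* = 2.326 (from standard normal table)

Margin of error formula for z-interval: E = z* × σ/√n

E = 2.326 × 21.5/√120
  = 2.326 × 1.962672
  = 4.5652

Rounded to 2 decimal places:

4.57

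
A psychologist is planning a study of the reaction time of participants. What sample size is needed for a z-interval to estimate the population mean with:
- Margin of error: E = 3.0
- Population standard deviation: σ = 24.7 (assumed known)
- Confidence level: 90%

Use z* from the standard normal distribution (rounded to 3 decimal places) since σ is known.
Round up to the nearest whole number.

Using z* since population σ is known (z-interval formula).

For 90% confidence, z* = 1.645 (from standard normal table)

Sample size formula for z-interval: n = (z*σ/E)²

n = (1.645 × 24.7 / 3.0)²
  = (13.543833)²
  = 183.4354

Round up to the nearest whole number: n = 184

184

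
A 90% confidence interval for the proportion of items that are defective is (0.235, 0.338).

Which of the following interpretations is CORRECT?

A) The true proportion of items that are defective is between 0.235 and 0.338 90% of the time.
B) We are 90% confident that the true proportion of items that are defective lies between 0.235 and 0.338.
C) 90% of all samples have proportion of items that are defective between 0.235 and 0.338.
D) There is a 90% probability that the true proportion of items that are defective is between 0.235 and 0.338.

A confidence interval represents our confidence in the procedure, not a probability statement about the parameter.

Key concept: If we repeated this sampling process many times and computed a 90% CI each time, about 90% of those intervals would contain the true population parameter.

For this specific interval (0.235, 0.338):
- Midpoint (point estimate): 0.2865
- Margin of error: 0.0515

The correct interpretation is the one stating confidence that the true parameter lies in the interval — option B.

B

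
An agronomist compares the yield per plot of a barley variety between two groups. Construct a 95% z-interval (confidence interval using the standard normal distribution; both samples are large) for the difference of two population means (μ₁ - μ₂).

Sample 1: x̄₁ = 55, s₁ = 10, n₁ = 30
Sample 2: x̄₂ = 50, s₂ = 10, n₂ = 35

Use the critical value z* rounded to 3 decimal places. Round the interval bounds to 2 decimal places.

Both samples are large (n₁ = 30 ≥ 30, n₂ = 35 ≥ 30), so a z-interval for the difference of means applies.

Point estimate: x̄₁ - x̄₂ = 55 - 50 = 5

Standard error: SE = √(s₁²/n₁ + s₂²/n₂)
= √(10²/30 + 10²/35)
= √(3.333333 + 2.857143)
= 2.488067

For 95% confidence, z* = 1.96 (from standard normal table)
Margin of error: E = z* × SE = 1.96 × 2.488067 = 4.8766

Z-interval: (x̄₁ - x̄₂) ± E = 5 ± 4.8766 = (0.1234, 9.8766)

Rounded to 2 decimal places:

(0.12, 9.88)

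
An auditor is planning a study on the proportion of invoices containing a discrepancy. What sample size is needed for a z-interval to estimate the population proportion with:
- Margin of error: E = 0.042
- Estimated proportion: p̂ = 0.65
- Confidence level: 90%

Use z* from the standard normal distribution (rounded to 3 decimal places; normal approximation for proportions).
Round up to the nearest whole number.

Using z* for proportion z-interval (normal approximation).

For 90% confidence, z* = 1.645 (from standard normal table)

Sample size formula for proportion z-interval: n = z*²p̂(1-p̂)/E²

n = 1.645² × 0.65 × 0.35 / 0.042²
  = 2.706025 × 0.2275 / 0.001764
  = 348.9913

Round up to the nearest whole number: n = 349

349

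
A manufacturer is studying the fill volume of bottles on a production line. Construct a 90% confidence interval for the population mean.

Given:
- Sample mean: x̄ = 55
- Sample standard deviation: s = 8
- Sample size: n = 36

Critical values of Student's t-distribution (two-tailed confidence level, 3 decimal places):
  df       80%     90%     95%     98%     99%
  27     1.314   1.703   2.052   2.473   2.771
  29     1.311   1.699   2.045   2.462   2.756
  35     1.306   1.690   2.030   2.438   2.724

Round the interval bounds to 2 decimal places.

The population standard deviation σ is unknown (only the sample standard deviation s is given), so use a t-interval with df = n - 1 = 36 - 1 = 35.

For 90% confidence with df = 35, t* = 1.690 (from t-table)

Standard error: SE = s/√n = 8/√36 = 1.333333

Margin of error: E = t* × SE = 1.690 × 1.333333 = 2.2533

T-interval: x̄ ± E = 55 ± 2.2533 = (52.7467, 57.2533)

Rounded to 2 decimal places:

(52.75, 57.25)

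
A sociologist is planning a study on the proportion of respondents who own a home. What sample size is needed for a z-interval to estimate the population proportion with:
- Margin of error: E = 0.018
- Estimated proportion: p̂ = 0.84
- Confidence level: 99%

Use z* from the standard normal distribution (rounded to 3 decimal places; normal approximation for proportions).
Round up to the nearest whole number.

Using z* for proportion z-interval (normal approximation).

For 99% confidence, z* = 2.576 (from standard normal table)

Sample size formula for proportion z-interval: n = z*²p̂(1-p̂)/E²

n = 2.576² × 0.84 × 0.16 / 0.018²
  = 6.635776 × 0.1344 / 0.000324
  = 2752.6182

Round up to the nearest whole number: n = 2753

2753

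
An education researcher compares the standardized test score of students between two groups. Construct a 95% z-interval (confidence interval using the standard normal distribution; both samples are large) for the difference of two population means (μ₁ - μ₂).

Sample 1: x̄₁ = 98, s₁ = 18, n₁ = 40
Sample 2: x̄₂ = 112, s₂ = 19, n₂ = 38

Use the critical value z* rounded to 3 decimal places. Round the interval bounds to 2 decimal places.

Both samples are large (n₁ = 40 ≥ 30, n₂ = 38 ≥ 30), so a z-interval for the difference of means applies.

Point estimate: x̄₁ - x̄₂ = 98 - 112 = -14

Standard error: SE = √(s₁²/n₁ + s₂²/n₂)
= √(18²/40 + 19²/38)
= √(8.100000 + 9.500000)
= 4.195235

For 95% confidence, z* = 1.96 (from standard normal table)
Margin of error: E = z* × SE = 1.96 × 4.195235 = 8.2227

Z-interval: (x̄₁ - x̄₂) ± E = -14 ± 8.2227 = (-22.2227, -5.7773)

Rounded to 2 decimal places:

(-22.22, -5.78)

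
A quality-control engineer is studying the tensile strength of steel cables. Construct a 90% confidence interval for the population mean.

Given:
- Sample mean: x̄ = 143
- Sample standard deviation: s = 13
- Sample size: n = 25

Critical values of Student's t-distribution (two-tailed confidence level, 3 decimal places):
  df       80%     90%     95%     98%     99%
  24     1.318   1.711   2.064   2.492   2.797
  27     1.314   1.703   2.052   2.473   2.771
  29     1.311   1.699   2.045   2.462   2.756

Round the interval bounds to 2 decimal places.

The population standard deviation σ is unknown (only the sample standard deviation s is given), so use a t-interval with df = n - 1 = 25 - 1 = 24.

For 90% confidence with df = 24, t* = 1.711 (from t-table)

Standard error: SE = s/√n = 13/√25 = 2.600000

Margin of error: E = t* × SE = 1.711 × 2.600000 = 4.4486

T-interval: x̄ ± E = 143 ± 4.4486 = (138.5514, 147.4486)

Rounded to 2 decimal places:

(138.55, 147.45)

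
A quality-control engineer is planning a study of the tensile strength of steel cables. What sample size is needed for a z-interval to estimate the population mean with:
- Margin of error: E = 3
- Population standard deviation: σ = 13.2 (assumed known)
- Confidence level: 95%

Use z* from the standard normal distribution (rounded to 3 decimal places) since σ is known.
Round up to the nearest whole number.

Using z* since population σ is known (z-interval formula).

For 95% confidence, z* = 1.96 (from standard normal table)

Sample size formula for z-interval: n = (z*σ/E)²

n = (1.96 × 13.2 / 3)²
  = (8.624000)²
  = 74.3734

Round up to the nearest whole number: n = 75

75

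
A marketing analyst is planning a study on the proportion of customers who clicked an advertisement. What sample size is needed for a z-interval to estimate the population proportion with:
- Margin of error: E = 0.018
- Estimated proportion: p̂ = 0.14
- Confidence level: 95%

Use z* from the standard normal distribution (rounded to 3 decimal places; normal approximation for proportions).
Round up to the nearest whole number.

Using z* for proportion z-interval (normal approximation).

For 95% confidence, z* = 1.96 (from standard normal table)

Sample size formula for proportion z-interval: n = z*²p̂(1-p̂)/E²

n = 1.96² × 0.14 × 0.86 / 0.018²
  = 3.8416 × 0.1204 / 0.000324
  = 1427.5575

Round up to the nearest whole number: n = 1428

1428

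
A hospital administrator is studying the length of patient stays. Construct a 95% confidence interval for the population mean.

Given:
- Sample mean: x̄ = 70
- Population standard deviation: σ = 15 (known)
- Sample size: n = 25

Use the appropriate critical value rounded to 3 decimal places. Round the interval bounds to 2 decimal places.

The population standard deviation σ is known, so use a z-interval (standard normal critical value).

For 95% confidence, z* = 1.96 (from standard normal table)

Standard error: SE = σ/√n = 15/√25 = 3.000000

Margin of error: E = z* × SE = 1.96 × 3.000000 = 5.8800

Z-interval: x̄ ± E = 70 ± 5.8800 = (64.1200, 75.8800)

Rounded to 2 decimal places:

(64.12, 75.88)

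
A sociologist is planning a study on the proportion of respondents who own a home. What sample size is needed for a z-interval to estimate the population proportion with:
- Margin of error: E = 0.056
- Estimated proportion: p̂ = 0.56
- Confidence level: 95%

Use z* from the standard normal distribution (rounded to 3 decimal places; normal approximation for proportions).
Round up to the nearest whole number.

Using z* for proportion z-interval (normal approximation).

For 95% confidence, z* = 1.96 (from standard normal table)

Sample size formula for proportion z-interval: n = z*²p̂(1-p̂)/E²

n = 1.96² × 0.56 × 0.44 / 0.056²
  = 3.8416 × 0.2464 / 0.003136
  = 301.8400

Round up to the nearest whole number: n = 302

302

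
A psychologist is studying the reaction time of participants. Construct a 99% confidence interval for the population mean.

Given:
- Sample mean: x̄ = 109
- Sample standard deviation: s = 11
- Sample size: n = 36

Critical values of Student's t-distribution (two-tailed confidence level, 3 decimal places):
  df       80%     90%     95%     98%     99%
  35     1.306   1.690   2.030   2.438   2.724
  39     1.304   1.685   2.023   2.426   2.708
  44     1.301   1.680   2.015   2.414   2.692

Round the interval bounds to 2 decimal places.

The population standard deviation σ is unknown (only the sample standard deviation s is given), so use a t-interval with df = n - 1 = 36 - 1 = 35.

For 99% confidence with df = 35, t* = 2.724 (from t-table)

Standard error: SE = s/√n = 11/√36 = 1.833333

Margin of error: E = t* × SE = 2.724 × 1.833333 = 4.9940

T-interval: x̄ ± E = 109 ± 4.9940 = (104.0060, 113.9940)

Rounded to 2 decimal places:

(104.01, 113.99)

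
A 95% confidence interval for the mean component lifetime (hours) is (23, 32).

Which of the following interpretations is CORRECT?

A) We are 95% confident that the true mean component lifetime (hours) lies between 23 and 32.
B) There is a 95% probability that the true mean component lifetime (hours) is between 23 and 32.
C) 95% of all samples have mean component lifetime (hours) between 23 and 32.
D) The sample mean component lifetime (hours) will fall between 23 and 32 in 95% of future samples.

A confidence interval represents our confidence in the procedure, not a probability statement about the parameter.

Key concept: If we repeated this sampling process many times and computed a 95% CI each time, about 95% of those intervals would contain the true population parameter.

For this specific interval (23, 32):
- Midpoint (point estimate): 27.5
- Margin of error: 4.5

The correct interpretation is the one stating confidence that the true parameter lies in the interval — option A.

A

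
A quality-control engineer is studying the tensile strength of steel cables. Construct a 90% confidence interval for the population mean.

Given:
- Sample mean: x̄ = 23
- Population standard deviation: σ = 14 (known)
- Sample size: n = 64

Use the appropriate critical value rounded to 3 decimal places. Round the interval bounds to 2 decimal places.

The population standard deviation σ is known, so use a z-interval (standard normal critical value).

For 90% confidence, z* = 1.645 (from standard normal table)

Standard error: SE = σ/√n = 14/√64 = 1.750000

Margin of error: E = z* × SE = 1.645 × 1.750000 = 2.8788

Z-interval: x̄ ± E = 23 ± 2.8788 = (20.1212, 25.8788)

Rounded to 2 decimal places:

(20.12, 25.88)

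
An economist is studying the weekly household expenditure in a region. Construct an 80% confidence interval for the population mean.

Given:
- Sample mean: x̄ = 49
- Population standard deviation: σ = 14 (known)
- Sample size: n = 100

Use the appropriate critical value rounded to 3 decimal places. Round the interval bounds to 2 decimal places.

The population standard deviation σ is known, so use a z-interval (standard normal critical value).

For 80% confidence, z* = 1.282 (from standard normal table)

Standard error: SE = σ/√n = 14/√100 = 1.400000

Margin of error: E = z* × SE = 1.282 × 1.400000 = 1.7948

Z-interval: x̄ ± E = 49 ± 1.7948 = (47.2052, 50.7948)

Rounded to 2 decimal places:

(47.21, 50.79)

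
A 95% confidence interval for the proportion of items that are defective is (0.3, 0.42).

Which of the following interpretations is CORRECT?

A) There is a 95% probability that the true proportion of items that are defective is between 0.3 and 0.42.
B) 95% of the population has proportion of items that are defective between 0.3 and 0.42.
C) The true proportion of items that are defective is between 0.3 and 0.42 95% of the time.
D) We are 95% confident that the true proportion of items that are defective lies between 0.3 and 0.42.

A confidence interval represents our confidence in the procedure, not a probability statement about the parameter.

Key concept: If we repeated this sampling process many times and computed a 95% CI each time, about 95% of those intervals would contain the true population parameter.

For this specific interval (0.3, 0.42):
- Midpoint (point estimate): 0.36
- Margin of error: 0.06

The correct interpretation is the one stating confidence that the true parameter lies in the interval — option D.

D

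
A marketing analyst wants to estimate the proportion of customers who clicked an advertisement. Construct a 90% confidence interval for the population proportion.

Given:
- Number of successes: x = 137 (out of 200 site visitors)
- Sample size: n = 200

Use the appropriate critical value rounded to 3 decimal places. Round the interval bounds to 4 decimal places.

Sample proportion: p̂ = 137/200 = 0.685000

Check conditions for normal approximation:
  np̂ = 137 ≥ 10 ✓
  n(1-p̂) = 63 ≥ 10 ✓

The sample is large enough, so use a z-interval (normal approximation) for the proportion.

For 90% confidence, z* = 1.645 (from standard normal table)

Standard error: SE = √(p̂(1-p̂)/n) = √(0.685000×0.315000/200) = 0.03284623

Margin of error: E = z* × SE = 1.645 × 0.03284623 = 0.054032

Z-interval: p̂ ± E = 0.685000 ± 0.054032 = (0.630968, 0.739032)

Rounded to 4 decimal places:

(0.6310, 0.7390)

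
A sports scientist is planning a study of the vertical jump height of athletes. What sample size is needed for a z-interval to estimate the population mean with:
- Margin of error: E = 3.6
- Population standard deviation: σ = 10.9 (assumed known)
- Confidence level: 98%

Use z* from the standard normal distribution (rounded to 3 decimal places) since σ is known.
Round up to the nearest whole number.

Using z* since population σ is known (z-interval formula).

For 98% confidence, z* = 2.326 (from standard normal table)

Sample size formula for z-interval: n = (z*σ/E)²

n = (2.326 × 10.9 / 3.6)²
  = (7.042611)²
  = 49.5984

Round up to the nearest whole number: n = 50

50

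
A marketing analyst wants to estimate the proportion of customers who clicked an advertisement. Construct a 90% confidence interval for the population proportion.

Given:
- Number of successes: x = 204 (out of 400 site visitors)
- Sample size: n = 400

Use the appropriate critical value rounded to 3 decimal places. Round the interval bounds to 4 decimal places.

Sample proportion: p̂ = 204/400 = 0.510000

Check conditions for normal approximation:
  np̂ = 204 ≥ 10 ✓
  n(1-p̂) = 196 ≥ 10 ✓

The sample is large enough, so use a z-interval (normal approximation) for the proportion.

For 90% confidence, z* = 1.645 (from standard normal table)

Standard error: SE = √(p̂(1-p̂)/n) = √(0.510000×0.490000/400) = 0.02499500

Margin of error: E = z* × SE = 1.645 × 0.02499500 = 0.041117

Z-interval: p̂ ± E = 0.510000 ± 0.041117 = (0.468883, 0.551117)

Rounded to 4 decimal places:

(0.4689, 0.5511)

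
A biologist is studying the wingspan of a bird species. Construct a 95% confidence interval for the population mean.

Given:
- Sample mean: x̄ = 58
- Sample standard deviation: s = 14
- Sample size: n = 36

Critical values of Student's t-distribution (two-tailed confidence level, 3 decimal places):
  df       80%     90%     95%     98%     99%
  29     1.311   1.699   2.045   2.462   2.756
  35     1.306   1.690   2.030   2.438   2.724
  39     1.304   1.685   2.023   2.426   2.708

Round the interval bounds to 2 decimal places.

The population standard deviation σ is unknown (only the sample standard deviation s is given), so use a t-interval with df = n - 1 = 36 - 1 = 35.

For 95% confidence with df = 35, t* = 2.030 (from t-table)

Standard error: SE = s/√n = 14/√36 = 2.333333

Margin of error: E = t* × SE = 2.030 × 2.333333 = 4.7367

T-interval: x̄ ± E = 58 ± 4.7367 = (53.2633, 62.7367)

Rounded to 2 decimal places:

(53.26, 62.74)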